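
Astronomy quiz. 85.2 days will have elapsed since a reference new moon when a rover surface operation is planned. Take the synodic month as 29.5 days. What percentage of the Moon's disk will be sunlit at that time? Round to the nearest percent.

85.2 d spans 2 complete synodic months (2 × 29.5 = 59.00 d) plus 26.20 d.
Phase angle: θ = 360°·(26.20 d)/(29.5 d) = 319.7°.
cos 319.7° = 0.763, so f = (1 − 0.763)/2 = 0.119, so 12%.

12%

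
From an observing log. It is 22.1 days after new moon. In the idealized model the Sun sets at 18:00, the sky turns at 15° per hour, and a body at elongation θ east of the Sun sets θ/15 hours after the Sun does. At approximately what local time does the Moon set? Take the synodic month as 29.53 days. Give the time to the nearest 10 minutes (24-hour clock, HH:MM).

Elongation θ = 360° × 22.1/29.53 ≈ 269.4°.
The Moon trails the Sun by θ/15 = 269.4/15 ≈ 17.96 hours.
18:00 + 17.961 h ≈ 11:58 → 12:00 to the nearest ten minutes.

12:00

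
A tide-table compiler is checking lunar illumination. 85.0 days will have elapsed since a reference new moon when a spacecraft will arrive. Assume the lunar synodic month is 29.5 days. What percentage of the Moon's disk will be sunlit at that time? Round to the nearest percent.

85.0/29.5 = 2.881 lunations, so 2 complete cycles and 26.00 d into the next.
Phase angle: θ = 360°·(26.00 d)/(29.5 d) = 317.3°.
cos 317.3° = 0.735, so f = (1 − 0.735)/2 = 0.133, so 13%.

13%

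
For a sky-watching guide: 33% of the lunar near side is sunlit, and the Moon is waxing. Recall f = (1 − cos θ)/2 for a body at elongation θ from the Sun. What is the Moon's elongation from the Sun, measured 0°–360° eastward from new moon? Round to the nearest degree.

70°

From f = (1 − cos θ)/2: cos θ = 1 − 2×0.33 = 0.340; arccos → 70.1°.
Before full moon the principal value applies: θ = 70.1°.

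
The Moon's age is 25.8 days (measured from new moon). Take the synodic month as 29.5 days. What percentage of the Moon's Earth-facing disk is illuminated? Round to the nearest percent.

Elongation θ = 360° × 25.8/29.5 ≈ 314.8°.
cos 314.8° = 0.705, so f = (1 − 0.705)/2 = 0.147, so 15%.

15%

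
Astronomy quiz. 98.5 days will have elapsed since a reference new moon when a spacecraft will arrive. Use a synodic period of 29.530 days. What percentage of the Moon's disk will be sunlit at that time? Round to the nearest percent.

76%

98.5/29.530 = 3.336 lunations, so 3 complete cycles and 9.91 d into the next.
Elongation θ = 360° × 9.91/29.530 ≈ 120.8°.
Illuminated fraction = (1 − cos 120.8°)/2 = (1 − (-0.512))/2 ≈ 0.756, so 76%.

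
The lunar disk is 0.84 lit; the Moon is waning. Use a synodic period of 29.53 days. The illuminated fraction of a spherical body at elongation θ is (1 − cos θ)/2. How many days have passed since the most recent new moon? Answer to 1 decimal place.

From f = (1 − cos θ)/2: cos θ = 1 − 2×0.84 = -0.680; arccos → 132.8°.
A waning Moon lies in 180°–360°, so θ = 360° − 132.8° = 227.2°.
That fraction of the synodic month is 227.2/360 × 29.53 d ≈ 18.63 d.

18.6 days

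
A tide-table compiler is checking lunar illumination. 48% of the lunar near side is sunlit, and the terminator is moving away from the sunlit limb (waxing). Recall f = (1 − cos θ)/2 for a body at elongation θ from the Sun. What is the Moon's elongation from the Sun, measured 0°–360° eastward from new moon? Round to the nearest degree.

88°

From f = (1 − cos θ)/2: cos θ = 1 − 2×0.48 = 0.040; arccos → 87.7°.
The Moon is waxing (0°–180°), so θ = 87.7° directly.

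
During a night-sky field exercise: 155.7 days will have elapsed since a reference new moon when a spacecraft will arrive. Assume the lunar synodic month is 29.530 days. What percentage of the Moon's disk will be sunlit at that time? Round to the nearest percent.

57%

155.7/29.530 = 5.273 lunations, so 5 complete cycles and 8.05 d into the next.
The Moon has covered 8.05/29.530 of its cycle, so θ ≈ 360° × 8.05/29.530 = 98.1°.
Illuminated fraction = (1 − cos 98.1°)/2 = (1 − (-0.142))/2 ≈ 0.571, so 57%.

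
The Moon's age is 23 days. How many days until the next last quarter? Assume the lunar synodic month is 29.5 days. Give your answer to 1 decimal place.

Last quarter is 0.75 of the way through the cycle: age 0.75 × 29.5 = 22.125 d.
Already past this cycle's last quarter; the next is at 22.125 + 29.5 = 51.625 d, so 51.625 − 23 = 28.625 days.

28.6 days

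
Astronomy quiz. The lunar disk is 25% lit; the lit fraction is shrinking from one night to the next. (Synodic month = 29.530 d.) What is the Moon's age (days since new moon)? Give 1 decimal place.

Invert f = (1 − cos θ)/2 to get cos θ = 1 − 2(0.25) = 0.500, hence θ₀ = arccos 0.500 = 60.0°.
A waning Moon lies in 180°–360°, so θ = 360° − 60.0° = 300.0°.
At 360°/29.530 d per day, 300.0° corresponds to 24.61 days.

24.6 days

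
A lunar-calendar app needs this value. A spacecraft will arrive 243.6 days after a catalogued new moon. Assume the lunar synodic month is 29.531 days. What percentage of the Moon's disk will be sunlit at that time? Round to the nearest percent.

50%

243.6 d spans 8 complete synodic months (8 × 29.531 = 236.25 d) plus 7.35 d.
The Moon has covered 7.35/29.531 of its cycle, so θ ≈ 360° × 7.35/29.531 = 89.6°.
cos 89.6° = 0.007, so f = (1 − 0.007)/2 = 0.497, so 50%.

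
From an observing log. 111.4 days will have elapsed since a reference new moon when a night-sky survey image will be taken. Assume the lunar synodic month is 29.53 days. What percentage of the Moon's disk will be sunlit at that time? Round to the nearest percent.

43%

111.4 d spans 3 complete synodic months (3 × 29.53 = 88.59 d) plus 22.81 d.
The Moon has covered 22.81/29.53 of its cycle, so θ ≈ 360° × 22.81/29.53 = 278.1°.
Illuminated fraction = (1 − cos 278.1°)/2 = (1 − 0.140)/2 ≈ 0.430, so 43%.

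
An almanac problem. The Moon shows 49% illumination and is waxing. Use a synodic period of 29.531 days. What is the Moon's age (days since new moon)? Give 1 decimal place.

7.3 days

cos θ = 1 − 2f = 0.020, giving a principal value of 88.9°.
Waxing ⇒ before full, so θ = 88.9°.
That fraction of the synodic month is 88.9/360 × 29.531 d ≈ 7.29 d.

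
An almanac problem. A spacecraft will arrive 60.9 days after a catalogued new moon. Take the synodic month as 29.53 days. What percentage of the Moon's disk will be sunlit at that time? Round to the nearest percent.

60.9 d spans 2 complete synodic months (2 × 29.53 = 59.06 d) plus 1.84 d.
Elongation θ = 360° × 1.84/29.53 ≈ 22.4°.
With cos θ = 0.924, the lit fraction is (1 − 0.924)/2 ≈ 0.038, so 4%.

4%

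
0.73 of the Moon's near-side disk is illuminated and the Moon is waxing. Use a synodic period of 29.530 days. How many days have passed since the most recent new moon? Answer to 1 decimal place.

9.6 days

From f = (1 − cos θ)/2: cos θ = 1 − 2×0.73 = -0.460; arccos → 117.4°.
The Moon is waxing (0°–180°), so θ = 117.4° directly.
That fraction of the synodic month is 117.4/360 × 29.530 d ≈ 9.63 d.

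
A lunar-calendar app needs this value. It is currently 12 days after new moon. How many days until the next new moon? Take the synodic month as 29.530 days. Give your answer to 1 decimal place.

17.5 days

The next new moon completes the synodic month: 29.530 − 12 = 17.530 days.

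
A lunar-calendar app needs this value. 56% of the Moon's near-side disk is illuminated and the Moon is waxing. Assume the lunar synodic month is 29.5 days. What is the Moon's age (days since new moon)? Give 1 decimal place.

From f = (1 − cos θ)/2: cos θ = 1 − 2×0.56 = -0.120; arccos → 96.9°.
Waxing ⇒ before full, so θ = 96.9°.
At 360°/29.5 d per day, 96.9° corresponds to 7.94 days.

7.9 days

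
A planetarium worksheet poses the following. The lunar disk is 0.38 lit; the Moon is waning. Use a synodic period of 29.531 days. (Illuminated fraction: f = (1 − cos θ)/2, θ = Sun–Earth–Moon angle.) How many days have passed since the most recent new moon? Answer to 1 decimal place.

23.3 days

Invert f = (1 − cos θ)/2 to get cos θ = 1 − 2(0.38) = 0.240, hence θ₀ = arccos 0.240 = 76.1°.
Waning ⇒ past full, so θ = 360° − 76.1° = 283.9°.
That fraction of the synodic month is 283.9/360 × 29.531 d ≈ 23.29 d.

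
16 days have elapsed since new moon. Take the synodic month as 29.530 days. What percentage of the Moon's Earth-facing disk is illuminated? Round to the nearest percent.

98%

Elongation θ = 360° × 16/29.530 ≈ 195.1°.
cos 195.1° = (-0.966), so f = (1 − (-0.966))/2 = 0.983, so 98%.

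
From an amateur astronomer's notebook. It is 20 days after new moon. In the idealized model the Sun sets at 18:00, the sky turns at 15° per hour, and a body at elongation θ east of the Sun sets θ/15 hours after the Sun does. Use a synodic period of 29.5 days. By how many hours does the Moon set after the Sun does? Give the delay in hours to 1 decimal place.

The Moon has covered 20/29.5 of its cycle, so θ ≈ 360° × 20/29.5 = 244.1°.
The Moon trails the Sun by θ/15 = 244.1/15 ≈ 16.27 hours.
So the Moon sets 16.27 h after the Sun.

16.3 h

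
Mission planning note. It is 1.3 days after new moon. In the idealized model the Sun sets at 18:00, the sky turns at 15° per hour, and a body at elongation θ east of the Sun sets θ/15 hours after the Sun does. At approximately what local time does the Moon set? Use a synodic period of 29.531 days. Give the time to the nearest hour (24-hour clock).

19:00

Elongation θ = 360° × 1.3/29.531 ≈ 15.8°.
Delay after the Sun = 15.8° / (15°/h) ≈ 1.06 h.
18:00 + 1.06 h ≈ 19:03 → 19:00 to the nearest hour.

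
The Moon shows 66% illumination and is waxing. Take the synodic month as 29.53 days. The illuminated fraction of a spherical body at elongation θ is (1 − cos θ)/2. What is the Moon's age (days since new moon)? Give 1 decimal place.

Invert f = (1 − cos θ)/2 to get cos θ = 1 − 2(0.66) = -0.320, hence θ₀ = arccos -0.320 = 108.7°.
The Moon is waxing (0°–180°), so θ = 108.7° directly.
That fraction of the synodic month is 108.7/360 × 29.53 d ≈ 8.91 d.

8.9 days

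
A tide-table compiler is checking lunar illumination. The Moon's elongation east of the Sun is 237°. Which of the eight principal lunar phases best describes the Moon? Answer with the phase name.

waning gibbous

237° lies in the waning gibbous sector of the 8-phase cycle.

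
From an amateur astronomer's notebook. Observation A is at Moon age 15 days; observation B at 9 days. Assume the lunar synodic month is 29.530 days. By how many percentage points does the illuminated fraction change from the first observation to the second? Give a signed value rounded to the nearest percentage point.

θ₁ = 360° × 15/29.530 = 182.9°, f₁ = (1 − cos θ₁)/2 = 0.999.
θ₂ = 360° × 9/29.530 = 109.7°, f₂ = (1 − cos θ₂)/2 = 0.669.
Change = f₂ − f₁ = -0.331 → -33 percentage points.

-33 percentage points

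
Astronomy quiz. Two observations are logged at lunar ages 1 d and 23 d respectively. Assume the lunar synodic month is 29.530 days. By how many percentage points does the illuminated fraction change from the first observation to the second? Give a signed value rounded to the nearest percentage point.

+40 pp

θ₁ = 360° × 1/29.530 = 12.2°, f₁ = (1 − cos θ₁)/2 = 0.011.
θ₂ = 360° × 23/29.530 = 280.4°, f₂ = (1 − cos θ₂)/2 = 0.410.
Change = f₂ − f₁ = +0.399 → +40 percentage points.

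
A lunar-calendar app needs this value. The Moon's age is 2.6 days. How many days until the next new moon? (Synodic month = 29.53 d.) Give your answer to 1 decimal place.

26.9 days

One full lunation from the last new moon is 29.53 d; remaining = 29.53 − 2.6 = 26.930 d.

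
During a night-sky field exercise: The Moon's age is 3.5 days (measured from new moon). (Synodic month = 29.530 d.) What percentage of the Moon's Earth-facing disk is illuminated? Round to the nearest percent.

13%

Elongation θ = 360° × 3.5/29.530 ≈ 42.7°.
cos 42.7° = 0.735, so f = (1 − 0.735)/2 = 0.132, so 13%.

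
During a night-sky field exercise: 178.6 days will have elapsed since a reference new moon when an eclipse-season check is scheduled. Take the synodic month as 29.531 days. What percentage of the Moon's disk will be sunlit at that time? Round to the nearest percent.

178.6 d spans 6 complete synodic months (6 × 29.531 = 177.19 d) plus 1.41 d.
Elongation θ = 360° × 1.41/29.531 ≈ 17.2°.
Illuminated fraction = (1 − cos 17.2°)/2 = (1 − 0.955)/2 ≈ 0.022, so 2%.

2%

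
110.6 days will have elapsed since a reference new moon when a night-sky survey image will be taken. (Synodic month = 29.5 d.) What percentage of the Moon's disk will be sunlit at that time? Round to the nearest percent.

50%

110.6 d spans 3 complete synodic months (3 × 29.5 = 88.50 d) plus 22.10 d.
Elongation θ = 360° × 22.10/29.5 ≈ 269.7°.
cos 269.7° = (-0.005), so f = (1 − (-0.005))/2 = 0.503, so 50%.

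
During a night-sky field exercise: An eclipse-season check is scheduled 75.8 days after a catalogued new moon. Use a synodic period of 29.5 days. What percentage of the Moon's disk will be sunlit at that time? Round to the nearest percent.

Reduce mod P: 75.8 − 2×29.5 = 16.80 d into the current lunation.
Phase angle: θ = 360°·(16.80 d)/(29.5 d) = 205.0°.
With cos θ = (-0.906), the lit fraction is (1 − (-0.906))/2 ≈ 0.953, so 95%.

95%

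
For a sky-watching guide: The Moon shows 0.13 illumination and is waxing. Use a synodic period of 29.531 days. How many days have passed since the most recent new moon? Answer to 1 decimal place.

3.5 days

cos θ = 1 − 2f = 0.740, giving a principal value of 42.3°.
Waxing ⇒ before full, so θ = 42.3°.
That fraction of the synodic month is 42.3/360 × 29.531 d ≈ 3.47 d.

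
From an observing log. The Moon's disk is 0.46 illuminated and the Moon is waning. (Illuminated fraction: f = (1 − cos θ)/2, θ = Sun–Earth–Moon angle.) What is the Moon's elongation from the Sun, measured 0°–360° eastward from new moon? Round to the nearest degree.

cos θ = 1 − 2f = 0.080, giving a principal value of 85.4°.
Since the Moon is past full (waning), take the reflex angle: θ = 360° − 85.4° = 274.6°.

275°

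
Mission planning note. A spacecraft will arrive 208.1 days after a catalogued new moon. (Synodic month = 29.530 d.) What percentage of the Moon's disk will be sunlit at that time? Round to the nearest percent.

Reduce mod P: 208.1 − 7×29.530 = 1.39 d into the current lunation.
Elongation θ = 360° × 1.39/29.530 ≈ 16.9°.
With cos θ = 0.957, the lit fraction is (1 − 0.957)/2 ≈ 0.022, so 2%.

2%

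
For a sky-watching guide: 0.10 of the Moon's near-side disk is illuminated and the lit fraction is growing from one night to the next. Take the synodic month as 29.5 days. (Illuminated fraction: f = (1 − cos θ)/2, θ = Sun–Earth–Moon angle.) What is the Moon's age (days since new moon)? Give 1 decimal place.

Invert f = (1 − cos θ)/2 to get cos θ = 1 − 2(0.10) = 0.800, hence θ₀ = arccos 0.800 = 36.9°.
Before full moon the principal value applies: θ = 36.9°.
That fraction of the synodic month is 36.9/360 × 29.5 d ≈ 3.02 d.

3.0 days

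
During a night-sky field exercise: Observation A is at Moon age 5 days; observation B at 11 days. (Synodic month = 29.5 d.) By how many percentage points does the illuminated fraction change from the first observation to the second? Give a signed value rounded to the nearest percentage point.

θ₁ = 360° × 5/29.5 = 61.0°, f₁ = (1 − cos θ₁)/2 = 0.258.
θ₂ = 360° × 11/29.5 = 134.2°, f₂ = (1 − cos θ₂)/2 = 0.849.
Change = f₂ − f₁ = +0.591 → +59 percentage points.

+59 pp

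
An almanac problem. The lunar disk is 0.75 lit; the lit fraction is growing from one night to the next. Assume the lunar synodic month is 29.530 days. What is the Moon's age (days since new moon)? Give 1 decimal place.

9.8 days

From f = (1 − cos θ)/2: cos θ = 1 − 2×0.75 = -0.500; arccos → 120.0°.
The Moon is waxing (0°–180°), so θ = 120.0° directly.
That fraction of the synodic month is 120.0/360 × 29.530 d ≈ 9.84 d.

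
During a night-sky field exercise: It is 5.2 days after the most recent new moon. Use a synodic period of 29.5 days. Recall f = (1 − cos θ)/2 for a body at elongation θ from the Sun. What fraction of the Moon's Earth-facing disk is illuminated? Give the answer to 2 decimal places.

0.28

Phase angle: θ = 360°·(5.2 d)/(29.5 d) = 63.5°.
Illuminated fraction = (1 − cos 63.5°)/2 = (1 − 0.447)/2 ≈ 0.277.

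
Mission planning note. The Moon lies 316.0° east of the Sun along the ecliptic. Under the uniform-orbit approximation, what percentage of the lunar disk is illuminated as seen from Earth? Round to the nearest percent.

14%

Half-versine of 316.0°: (1 − 0.719)/2 = 0.140, i.e. 14%.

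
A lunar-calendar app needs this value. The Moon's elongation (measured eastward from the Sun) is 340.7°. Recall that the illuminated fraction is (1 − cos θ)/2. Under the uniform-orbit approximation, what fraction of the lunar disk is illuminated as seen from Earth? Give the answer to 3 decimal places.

0.028

cos 340.7° = 0.944, so f = (1 − 0.944)/2 = 0.028.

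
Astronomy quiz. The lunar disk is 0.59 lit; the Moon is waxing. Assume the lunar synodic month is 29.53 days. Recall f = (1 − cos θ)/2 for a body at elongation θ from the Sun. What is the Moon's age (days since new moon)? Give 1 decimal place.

From f = (1 − cos θ)/2: cos θ = 1 − 2×0.59 = -0.180; arccos → 100.4°.
Before full moon the principal value applies: θ = 100.4°.
That fraction of the synodic month is 100.4/360 × 29.53 d ≈ 8.23 d.

8.2 days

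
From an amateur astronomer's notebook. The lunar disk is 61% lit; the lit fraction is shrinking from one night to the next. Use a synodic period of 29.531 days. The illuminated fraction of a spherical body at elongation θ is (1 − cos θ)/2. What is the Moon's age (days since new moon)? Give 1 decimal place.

Invert f = (1 − cos θ)/2 to get cos θ = 1 − 2(0.61) = -0.220, hence θ₀ = arccos -0.220 = 102.7°.
A waning Moon lies in 180°–360°, so θ = 360° − 102.7° = 257.3°.
Age = 29.531 × 257.3°/360° ≈ 21.11 days.

21.1 days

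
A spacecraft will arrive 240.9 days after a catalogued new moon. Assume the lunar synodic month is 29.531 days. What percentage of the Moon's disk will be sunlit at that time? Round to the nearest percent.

240.9 d spans 8 complete synodic months (8 × 29.531 = 236.25 d) plus 4.65 d.
Elongation θ = 360° × 4.65/29.531 ≈ 56.7°.
cos 56.7° = 0.549, so f = (1 − 0.549)/2 = 0.226, so 23%.

23%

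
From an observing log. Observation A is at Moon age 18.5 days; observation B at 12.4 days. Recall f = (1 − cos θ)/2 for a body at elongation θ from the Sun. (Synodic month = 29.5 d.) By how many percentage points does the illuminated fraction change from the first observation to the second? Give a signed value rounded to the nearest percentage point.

θ₁ = 360° × 18.5/29.5 = 225.8°, f₁ = (1 − cos θ₁)/2 = 0.849.
θ₂ = 360° × 12.4/29.5 = 151.3°, f₂ = (1 − cos θ₂)/2 = 0.939.
Change = f₂ − f₁ = +0.090 → +9 percentage points.

+9 pp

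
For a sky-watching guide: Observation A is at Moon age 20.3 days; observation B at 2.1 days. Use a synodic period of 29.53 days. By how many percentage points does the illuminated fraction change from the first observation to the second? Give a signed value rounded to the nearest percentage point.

θ₁ = 360° × 20.3/29.53 = 247.5°, f₁ = (1 − cos θ₁)/2 = 0.692.
θ₂ = 360° × 2.1/29.53 = 25.6°, f₂ = (1 − cos θ₂)/2 = 0.049.
Change = f₂ − f₁ = -0.642 → -64 percentage points.

-64 pp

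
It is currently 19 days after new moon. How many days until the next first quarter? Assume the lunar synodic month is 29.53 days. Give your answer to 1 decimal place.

First quarter occurs at elongation 90°, i.e. at age 29.53 × 90/360 = 7.383 d.
This lunation's first quarter (7.383 d) has passed, so add one period: 36.913 − 19 = 17.913 days.

17.9 days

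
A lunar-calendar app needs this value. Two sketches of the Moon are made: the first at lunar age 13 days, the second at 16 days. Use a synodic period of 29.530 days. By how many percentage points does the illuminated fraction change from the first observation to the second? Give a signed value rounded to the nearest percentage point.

+2 percentage points

θ₁ = 360° × 13/29.530 = 158.5°, f₁ = (1 − cos θ₁)/2 = 0.965.
θ₂ = 360° × 16/29.530 = 195.1°, f₂ = (1 − cos θ₂)/2 = 0.983.
Change = f₂ − f₁ = +0.018 → +2 percentage points.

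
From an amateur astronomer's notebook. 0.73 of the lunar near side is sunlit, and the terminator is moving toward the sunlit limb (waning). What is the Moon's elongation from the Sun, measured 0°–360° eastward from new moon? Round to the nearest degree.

Invert f = (1 − cos θ)/2 to get cos θ = 1 − 2(0.73) = -0.460, hence θ₀ = arccos -0.460 = 117.4°.
Since the Moon is past full (waning), take the reflex angle: θ = 360° − 117.4° = 242.6°.

243°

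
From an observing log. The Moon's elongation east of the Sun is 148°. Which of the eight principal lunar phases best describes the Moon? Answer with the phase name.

waxing gibbous

The waxing gibbous sector spans roughly 112°–158°; 148° falls inside it.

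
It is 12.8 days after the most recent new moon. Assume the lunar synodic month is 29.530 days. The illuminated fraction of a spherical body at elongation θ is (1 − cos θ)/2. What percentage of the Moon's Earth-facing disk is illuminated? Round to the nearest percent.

96%

The Moon has covered 12.8/29.530 of its cycle, so θ ≈ 360° × 12.8/29.530 = 156.0°.
Illuminated fraction = (1 − cos 156.0°)/2 = (1 − (-0.914))/2 ≈ 0.957, so 96%.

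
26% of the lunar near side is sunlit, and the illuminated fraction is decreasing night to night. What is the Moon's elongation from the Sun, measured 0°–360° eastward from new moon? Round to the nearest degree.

From f = (1 − cos θ)/2: cos θ = 1 − 2×0.26 = 0.480; arccos → 61.3°.
Waning ⇒ past full, so θ = 360° − 61.3° = 298.7°.

299°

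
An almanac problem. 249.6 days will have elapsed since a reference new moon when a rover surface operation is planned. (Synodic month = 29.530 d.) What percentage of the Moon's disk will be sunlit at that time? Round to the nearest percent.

249.6 d spans 8 complete synodic months (8 × 29.530 = 236.24 d) plus 13.36 d.
Elongation θ = 360° × 13.36/29.530 ≈ 162.9°.
With cos θ = (-0.956), the lit fraction is (1 − (-0.956))/2 ≈ 0.978, so 98%.

98%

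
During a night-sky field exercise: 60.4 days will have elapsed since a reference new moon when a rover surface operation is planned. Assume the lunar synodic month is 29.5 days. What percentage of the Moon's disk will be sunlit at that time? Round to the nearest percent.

2%

Reduce mod P: 60.4 − 2×29.5 = 1.40 d into the current lunation.
The Moon has covered 1.40/29.5 of its cycle, so θ ≈ 360° × 1.40/29.5 = 17.1°.
Illuminated fraction = (1 − cos 17.1°)/2 = (1 − 0.956)/2 ≈ 0.022, so 2%.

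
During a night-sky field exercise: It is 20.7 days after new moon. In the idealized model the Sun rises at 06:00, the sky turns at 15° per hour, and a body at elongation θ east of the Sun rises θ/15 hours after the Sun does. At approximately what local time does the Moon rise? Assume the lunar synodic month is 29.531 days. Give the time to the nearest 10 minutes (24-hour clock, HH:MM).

Elongation θ = 360° × 20.7/29.531 ≈ 252.3°.
At 15° of sky rotation per hour, 252.3° corresponds to a 16.82 h lag.
06:00 + 16.823 h ≈ 22:49 → 22:50 to the nearest ten minutes.

22:50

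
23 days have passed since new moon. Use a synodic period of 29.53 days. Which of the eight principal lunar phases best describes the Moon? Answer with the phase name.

At 23/29.53 of the cycle, θ ≈ 280° — the last quarter range.

last quarter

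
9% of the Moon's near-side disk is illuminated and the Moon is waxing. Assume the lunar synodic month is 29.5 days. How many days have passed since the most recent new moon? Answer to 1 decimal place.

Invert f = (1 − cos θ)/2 to get cos θ = 1 − 2(0.09) = 0.820, hence θ₀ = arccos 0.820 = 34.9°.
Before full moon the principal value applies: θ = 34.9°.
At 360°/29.5 d per day, 34.9° corresponds to 2.86 days.

2.9 days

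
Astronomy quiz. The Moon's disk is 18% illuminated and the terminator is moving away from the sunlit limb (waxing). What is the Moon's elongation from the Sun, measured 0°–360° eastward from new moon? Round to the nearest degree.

Invert f = (1 − cos θ)/2 to get cos θ = 1 − 2(0.18) = 0.640, hence θ₀ = arccos 0.640 = 50.2°.
Before full moon the principal value applies: θ = 50.2°.

50°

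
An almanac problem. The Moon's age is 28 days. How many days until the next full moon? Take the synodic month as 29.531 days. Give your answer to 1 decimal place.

16.3 days

Full moon occurs at elongation 180°, i.e. at age 29.531 × 180/360 = 14.765 d.
Already past this cycle's full moon; the next is at 14.765 + 29.531 = 44.296 d, so 44.296 − 28 = 16.296 days.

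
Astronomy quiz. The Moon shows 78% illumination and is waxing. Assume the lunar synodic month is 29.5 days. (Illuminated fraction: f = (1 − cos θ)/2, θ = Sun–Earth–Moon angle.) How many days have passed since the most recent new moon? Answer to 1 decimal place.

Invert f = (1 − cos θ)/2 to get cos θ = 1 − 2(0.78) = -0.560, hence θ₀ = arccos -0.560 = 124.1°.
Waxing ⇒ before full, so θ = 124.1°.
That fraction of the synodic month is 124.1/360 × 29.5 d ≈ 10.17 d.

10.2 days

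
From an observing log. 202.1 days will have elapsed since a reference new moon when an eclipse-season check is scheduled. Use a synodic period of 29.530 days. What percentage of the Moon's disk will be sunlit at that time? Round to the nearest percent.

Reduce mod P: 202.1 − 6×29.530 = 24.92 d into the current lunation.
The Moon has covered 24.92/29.530 of its cycle, so θ ≈ 360° × 24.92/29.530 = 303.8°.
Illuminated fraction = (1 − cos 303.8°)/2 = (1 − 0.556)/2 ≈ 0.222, so 22%.

22%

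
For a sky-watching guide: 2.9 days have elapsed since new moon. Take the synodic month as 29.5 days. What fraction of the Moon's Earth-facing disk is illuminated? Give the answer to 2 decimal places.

Elongation θ = 360° × 2.9/29.5 ≈ 35.4°.
With cos θ = 0.815, the lit fraction is (1 − 0.815)/2 ≈ 0.092.

0.09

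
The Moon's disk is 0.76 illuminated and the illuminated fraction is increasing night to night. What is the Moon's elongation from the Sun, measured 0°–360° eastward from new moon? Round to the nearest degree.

121°

From f = (1 − cos θ)/2: cos θ = 1 − 2×0.76 = -0.520; arccos → 121.3°.
The Moon is waxing (0°–180°), so θ = 121.3° directly.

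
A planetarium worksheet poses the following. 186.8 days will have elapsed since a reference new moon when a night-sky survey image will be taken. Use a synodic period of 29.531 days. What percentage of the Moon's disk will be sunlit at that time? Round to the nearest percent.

73%

186.8/29.531 = 6.326 lunations, so 6 complete cycles and 9.61 d into the next.
The Moon has covered 9.61/29.531 of its cycle, so θ ≈ 360° × 9.61/29.531 = 117.2°.
Illuminated fraction = (1 − cos 117.2°)/2 = (1 − (-0.457))/2 ≈ 0.729, so 73%.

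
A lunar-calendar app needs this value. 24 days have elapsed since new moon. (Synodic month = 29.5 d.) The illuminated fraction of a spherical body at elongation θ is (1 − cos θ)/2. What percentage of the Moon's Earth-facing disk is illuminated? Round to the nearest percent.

31%

Elongation θ = 360° × 24/29.5 ≈ 292.9°.
Illuminated fraction = (1 − cos 292.9°)/2 = (1 − 0.389)/2 ≈ 0.306, so 31%.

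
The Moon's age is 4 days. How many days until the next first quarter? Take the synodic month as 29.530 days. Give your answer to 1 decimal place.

3.4 days

First quarter occurs at elongation 90°, i.e. at age 29.530 × 90/360 = 7.383 d.
That is 7.383 − 4 = 3.383 days ahead.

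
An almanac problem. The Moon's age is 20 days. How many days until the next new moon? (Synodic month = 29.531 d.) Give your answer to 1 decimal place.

The next new moon completes the synodic month: 29.531 − 20 = 9.531 days.

9.5 days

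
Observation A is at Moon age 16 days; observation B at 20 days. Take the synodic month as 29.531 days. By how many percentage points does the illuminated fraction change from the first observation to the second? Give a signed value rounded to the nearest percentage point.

-26 pp

θ₁ = 360° × 16/29.531 = 195.0°, f₁ = (1 − cos θ₁)/2 = 0.983.
θ₂ = 360° × 20/29.531 = 243.8°, f₂ = (1 − cos θ₂)/2 = 0.721.
Change = f₂ − f₁ = -0.262 → -26 percentage points.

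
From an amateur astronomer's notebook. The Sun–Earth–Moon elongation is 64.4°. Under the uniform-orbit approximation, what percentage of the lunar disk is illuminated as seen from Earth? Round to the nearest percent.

28%

cos 64.4° = 0.432, so f = (1 − 0.432)/2 = 0.284, i.e. 28%.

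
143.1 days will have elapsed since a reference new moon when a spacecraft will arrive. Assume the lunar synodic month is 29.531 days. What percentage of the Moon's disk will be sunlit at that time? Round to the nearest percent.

143.1 d spans 4 complete synodic months (4 × 29.531 = 118.12 d) plus 24.98 d.
The Moon has covered 24.98/29.531 of its cycle, so θ ≈ 360° × 24.98/29.531 = 304.5°.
Illuminated fraction = (1 − cos 304.5°)/2 = (1 − 0.566)/2 ≈ 0.217, so 22%.

22%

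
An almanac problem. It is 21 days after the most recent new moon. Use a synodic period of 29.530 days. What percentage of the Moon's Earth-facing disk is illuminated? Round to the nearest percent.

62%

Elongation θ = 360° × 21/29.530 ≈ 256.0°.
cos 256.0° = (-0.242), so f = (1 − (-0.242))/2 = 0.621, so 62%.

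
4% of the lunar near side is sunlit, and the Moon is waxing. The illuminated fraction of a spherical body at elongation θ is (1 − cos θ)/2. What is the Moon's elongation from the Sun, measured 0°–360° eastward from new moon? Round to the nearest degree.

cos θ = 1 − 2f = 0.920, giving a principal value of 23.1°.
Waxing ⇒ before full, so θ = 23.1°.

23°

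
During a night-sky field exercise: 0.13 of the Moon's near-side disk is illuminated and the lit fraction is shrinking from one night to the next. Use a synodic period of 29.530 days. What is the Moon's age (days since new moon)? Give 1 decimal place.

From f = (1 − cos θ)/2: cos θ = 1 − 2×0.13 = 0.740; arccos → 42.3°.
A waning Moon lies in 180°–360°, so θ = 360° − 42.3° = 317.7°.
At 360°/29.530 d per day, 317.7° corresponds to 26.06 days.

26.1 days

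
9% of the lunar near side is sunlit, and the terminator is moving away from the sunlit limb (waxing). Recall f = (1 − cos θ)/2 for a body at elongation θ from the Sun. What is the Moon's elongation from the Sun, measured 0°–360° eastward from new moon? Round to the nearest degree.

cos θ = 1 − 2f = 0.820, giving a principal value of 34.9°.
Before full moon the principal value applies: θ = 34.9°.

35°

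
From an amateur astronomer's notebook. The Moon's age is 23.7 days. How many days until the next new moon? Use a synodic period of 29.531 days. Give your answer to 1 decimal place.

The next new moon completes the synodic month: 29.531 − 23.7 = 5.831 days.

5.8 days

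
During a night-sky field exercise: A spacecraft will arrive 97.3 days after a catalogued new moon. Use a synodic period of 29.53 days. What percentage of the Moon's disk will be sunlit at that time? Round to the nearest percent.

64%

97.3/29.53 = 3.295 lunations, so 3 complete cycles and 8.71 d into the next.
Elongation θ = 360° × 8.71/29.53 ≈ 106.2°.
With cos θ = (-0.279), the lit fraction is (1 − (-0.279))/2 ≈ 0.639, so 64%.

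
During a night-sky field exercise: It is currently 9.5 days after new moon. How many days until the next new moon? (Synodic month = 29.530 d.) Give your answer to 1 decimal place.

20.0 days

The next new moon completes the synodic month: 29.530 − 9.5 = 20.030 days.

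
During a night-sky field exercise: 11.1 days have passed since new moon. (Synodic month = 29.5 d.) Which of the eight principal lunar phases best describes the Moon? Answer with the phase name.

waxing gibbous

At 11.1/29.5 of the cycle, θ ≈ 135° — the waxing gibbous range.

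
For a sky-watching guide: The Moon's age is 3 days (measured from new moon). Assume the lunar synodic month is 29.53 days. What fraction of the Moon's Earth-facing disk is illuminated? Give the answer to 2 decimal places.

Elongation θ = 360° × 3/29.53 ≈ 36.6°.
Illuminated fraction = (1 − cos 36.6°)/2 = (1 − 0.803)/2 ≈ 0.098.

0.10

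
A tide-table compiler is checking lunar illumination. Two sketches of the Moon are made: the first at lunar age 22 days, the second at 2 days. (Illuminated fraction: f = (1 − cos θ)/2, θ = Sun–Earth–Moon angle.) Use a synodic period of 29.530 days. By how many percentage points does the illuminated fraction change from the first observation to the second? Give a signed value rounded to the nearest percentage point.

-47 pp

First observation: θ = 360°·22/29.530 = 268.2°, so f = 0.516.
Second observation: θ = 24.4°, f = 0.045.
Δf = 0.045 − 0.516 = -0.471, i.e. -47 pp.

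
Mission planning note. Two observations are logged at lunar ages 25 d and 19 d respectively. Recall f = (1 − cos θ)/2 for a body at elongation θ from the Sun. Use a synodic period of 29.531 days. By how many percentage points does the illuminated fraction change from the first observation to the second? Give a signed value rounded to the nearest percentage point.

+60 percentage points

θ₁ = 360° × 25/29.531 = 304.8°, f₁ = (1 − cos θ₁)/2 = 0.215.
θ₂ = 360° × 19/29.531 = 231.6°, f₂ = (1 − cos θ₂)/2 = 0.810.
Change = f₂ − f₁ = +0.596 → +60 percentage points.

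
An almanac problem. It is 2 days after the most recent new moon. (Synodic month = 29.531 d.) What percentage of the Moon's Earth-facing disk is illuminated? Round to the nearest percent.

Phase angle: θ = 360°·(2 d)/(29.531 d) = 24.4°.
Illuminated fraction = (1 − cos 24.4°)/2 = (1 − 0.911)/2 ≈ 0.045, so 4%.

4%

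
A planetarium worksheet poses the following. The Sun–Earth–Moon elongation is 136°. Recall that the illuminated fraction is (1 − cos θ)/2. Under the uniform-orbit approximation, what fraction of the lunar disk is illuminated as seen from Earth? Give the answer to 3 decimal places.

0.860

cos 136° = (-0.719), so f = (1 − (-0.719))/2 = 0.860.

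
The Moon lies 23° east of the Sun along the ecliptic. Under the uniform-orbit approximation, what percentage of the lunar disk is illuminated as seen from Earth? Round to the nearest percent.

f = (1 − cos 23°)/2 = (1 − 0.921)/2 ≈ 0.040, i.e. 4%.

4%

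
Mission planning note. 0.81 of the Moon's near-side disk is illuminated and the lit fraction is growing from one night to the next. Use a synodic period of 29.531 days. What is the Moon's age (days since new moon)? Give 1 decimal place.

Invert f = (1 − cos θ)/2 to get cos θ = 1 − 2(0.81) = -0.620, hence θ₀ = arccos -0.620 = 128.3°.
The Moon is waxing (0°–180°), so θ = 128.3° directly.
Age = 29.531 × 128.3°/360° ≈ 10.53 days.

10.5 days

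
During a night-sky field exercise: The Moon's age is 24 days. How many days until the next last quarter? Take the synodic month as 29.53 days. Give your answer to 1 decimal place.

Last quarter is 0.75 of the way through the cycle: age 0.75 × 29.53 = 22.148 d.
This lunation's last quarter (22.148 d) has passed, so add one period: 51.678 − 24 = 27.678 days.

27.7 days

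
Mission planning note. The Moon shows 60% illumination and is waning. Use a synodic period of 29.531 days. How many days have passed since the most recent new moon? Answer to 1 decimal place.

21.2 days

cos θ = 1 − 2f = -0.200, giving a principal value of 101.5°.
Waning ⇒ past full, so θ = 360° − 101.5° = 258.5°.
That fraction of the synodic month is 258.5/360 × 29.531 d ≈ 21.20 d.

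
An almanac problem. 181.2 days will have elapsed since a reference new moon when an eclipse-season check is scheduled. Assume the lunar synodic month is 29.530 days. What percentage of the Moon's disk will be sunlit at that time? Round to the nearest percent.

181.2 d spans 6 complete synodic months (6 × 29.530 = 177.18 d) plus 4.02 d.
Elongation θ = 360° × 4.02/29.530 ≈ 49.0°.
cos 49.0° = 0.656, so f = (1 − 0.656)/2 = 0.172, so 17%.

17%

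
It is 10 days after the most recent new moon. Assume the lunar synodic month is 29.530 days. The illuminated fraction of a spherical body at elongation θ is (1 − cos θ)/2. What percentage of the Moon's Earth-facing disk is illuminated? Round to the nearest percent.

Phase angle: θ = 360°·(10 d)/(29.530 d) = 121.9°.
cos 121.9° = (-0.529), so f = (1 − (-0.529))/2 = 0.764, so 76%.

76%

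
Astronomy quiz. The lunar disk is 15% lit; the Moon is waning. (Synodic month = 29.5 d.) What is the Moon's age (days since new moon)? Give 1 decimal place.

25.8 days

Invert f = (1 − cos θ)/2 to get cos θ = 1 − 2(0.15) = 0.700, hence θ₀ = arccos 0.700 = 45.6°.
A waning Moon lies in 180°–360°, so θ = 360° − 45.6° = 314.4°.
At 360°/29.5 d per day, 314.4° corresponds to 25.77 days.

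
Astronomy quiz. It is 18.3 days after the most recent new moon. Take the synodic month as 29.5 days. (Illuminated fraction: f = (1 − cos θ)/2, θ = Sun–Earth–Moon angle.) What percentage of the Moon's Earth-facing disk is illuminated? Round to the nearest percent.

The Moon has covered 18.3/29.5 of its cycle, so θ ≈ 360° × 18.3/29.5 = 223.3°.
Illuminated fraction = (1 − cos 223.3°)/2 = (1 − (-0.728))/2 ≈ 0.864, so 86%.

86%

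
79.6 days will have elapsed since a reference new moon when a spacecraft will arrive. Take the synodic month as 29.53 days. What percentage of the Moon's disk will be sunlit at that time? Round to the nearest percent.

67%

79.6 d spans 2 complete synodic months (2 × 29.53 = 59.06 d) plus 20.54 d.
Elongation θ = 360° × 20.54/29.53 ≈ 250.4°.
Illuminated fraction = (1 − cos 250.4°)/2 = (1 − (-0.335))/2 ≈ 0.668, so 67%.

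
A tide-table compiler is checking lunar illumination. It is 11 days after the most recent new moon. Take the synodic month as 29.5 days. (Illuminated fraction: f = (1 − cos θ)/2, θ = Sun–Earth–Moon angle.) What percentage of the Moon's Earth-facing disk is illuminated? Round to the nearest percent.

85%

Elongation θ = 360° × 11/29.5 ≈ 134.2°.
cos 134.2° = (-0.698), so f = (1 − (-0.698))/2 = 0.849, so 85%.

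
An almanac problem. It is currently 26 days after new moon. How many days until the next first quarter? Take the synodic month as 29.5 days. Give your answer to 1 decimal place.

First quarter is 0.25 of the way through the cycle: age 0.25 × 29.5 = 7.375 d.
This lunation's first quarter (7.375 d) has passed, so add one period: 36.875 − 26 = 10.875 days.

10.9 days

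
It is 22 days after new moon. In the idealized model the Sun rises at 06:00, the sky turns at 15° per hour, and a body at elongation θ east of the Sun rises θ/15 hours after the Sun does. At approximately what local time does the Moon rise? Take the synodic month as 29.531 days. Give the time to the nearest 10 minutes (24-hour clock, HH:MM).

23:50

Elongation θ = 360° × 22/29.531 ≈ 268.2°.
Delay after the Sun = 268.2° / (15°/h) ≈ 17.88 h.
06:00 + 17.880 h ≈ 23:53 → 23:50 to the nearest ten minutes.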